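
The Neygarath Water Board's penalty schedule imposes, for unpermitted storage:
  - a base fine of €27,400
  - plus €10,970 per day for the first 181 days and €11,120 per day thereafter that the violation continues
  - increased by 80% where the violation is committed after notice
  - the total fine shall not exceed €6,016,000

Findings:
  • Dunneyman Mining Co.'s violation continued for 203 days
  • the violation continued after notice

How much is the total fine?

First 181 days: 181 × €10,970 = €1,985,570
Remaining days: (203 − 181) × €11,120 = €244,640
Per-day component: €1,985,570 + €244,640 = €2,230,210
Base plus per-day: €27,400 + €2,230,210 = €2,257,610
Enhancement: 80% of €2,257,610 = €1,806,088
Enhanced fine: €2,257,610 + €1,806,088 = €4,063,698
Cap at €6,016,000: €4,063,698 is within the cap, no reduction.

€4,063,698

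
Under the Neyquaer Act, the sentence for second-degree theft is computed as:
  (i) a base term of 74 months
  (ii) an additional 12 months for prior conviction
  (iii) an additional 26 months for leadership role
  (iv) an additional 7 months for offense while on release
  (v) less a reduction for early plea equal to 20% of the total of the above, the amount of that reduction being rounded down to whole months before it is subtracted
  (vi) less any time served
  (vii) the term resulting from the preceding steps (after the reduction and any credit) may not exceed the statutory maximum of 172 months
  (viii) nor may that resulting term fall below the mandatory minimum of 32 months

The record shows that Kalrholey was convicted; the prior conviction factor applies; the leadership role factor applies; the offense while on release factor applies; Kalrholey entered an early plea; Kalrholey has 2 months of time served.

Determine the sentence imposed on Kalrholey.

94 months

Prior conviction enhancement: +12 months
Leadership role enhancement: +26 months
Offense while on release enhancement: +7 months
Adjusted term: 74 months + 12 months + 26 months + 7 months = 119 months
Early plea reduction: 20% of 119 months = 23 months (rounded down)
After reduction: 119 − 23 = 96 months
Less time served: 96 months − 2 months = 94 months
Cap at 172 months: 94 months is within the cap, no reduction.
Minimum 32 months: 94 months meets the minimum, no increase.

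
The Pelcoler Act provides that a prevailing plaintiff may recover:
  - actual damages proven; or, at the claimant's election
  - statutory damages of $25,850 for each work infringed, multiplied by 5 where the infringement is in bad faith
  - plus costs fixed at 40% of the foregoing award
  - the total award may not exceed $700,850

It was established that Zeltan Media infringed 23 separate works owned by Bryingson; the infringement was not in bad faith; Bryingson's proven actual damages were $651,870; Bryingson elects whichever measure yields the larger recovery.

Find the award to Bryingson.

Award: $700,850

Statutory damages: 23 × $25,850 = $594,550
Infringement not in bad faith: no ×5 enhancement.
Greater of actual damages ($651,870) or statutory damages ($594,550): $651,870
Costs: 40% of $651,870 = $260,748
Award plus costs: $651,870 + $260,748 = $912,618
Cap at $700,850: $912,618 exceeds the cap → $700,850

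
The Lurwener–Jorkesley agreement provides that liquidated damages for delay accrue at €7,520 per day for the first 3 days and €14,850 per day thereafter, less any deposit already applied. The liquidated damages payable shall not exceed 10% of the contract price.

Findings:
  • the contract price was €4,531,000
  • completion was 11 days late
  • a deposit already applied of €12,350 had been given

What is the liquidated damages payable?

First 3 days: 3 × €7,520 = €22,560
Remaining days: (11 − 3) × €14,850 = €118,800
Accrued per-day damages: €22,560 + €118,800 = €141,360
Less deposit already applied: €141,360 − €12,350 = €129,010
Cap: 10% of €4,531,000 = €453,100
Cap at €453,100: €129,010 is within the cap, no reduction.

Liquidated damages: €129,010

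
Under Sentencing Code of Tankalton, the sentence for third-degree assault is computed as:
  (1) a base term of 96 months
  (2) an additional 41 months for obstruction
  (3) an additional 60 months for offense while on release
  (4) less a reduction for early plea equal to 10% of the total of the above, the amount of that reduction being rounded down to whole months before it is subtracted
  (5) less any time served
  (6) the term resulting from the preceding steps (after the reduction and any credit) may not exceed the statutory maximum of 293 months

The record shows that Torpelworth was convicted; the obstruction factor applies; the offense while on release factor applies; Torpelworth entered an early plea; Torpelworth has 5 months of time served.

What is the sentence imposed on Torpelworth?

173 months

Obstruction enhancement: +41 months
Offense while on release enhancement: +60 months
Adjusted term: 96 months + 41 months + 60 months = 197 months
Early plea reduction: 10% of 197 months = 19 months (rounded down)
After reduction: 197 − 19 = 178 months
Less time served: 178 months − 5 months = 173 months
Cap at 293 months: 173 months is within the cap, no reduction.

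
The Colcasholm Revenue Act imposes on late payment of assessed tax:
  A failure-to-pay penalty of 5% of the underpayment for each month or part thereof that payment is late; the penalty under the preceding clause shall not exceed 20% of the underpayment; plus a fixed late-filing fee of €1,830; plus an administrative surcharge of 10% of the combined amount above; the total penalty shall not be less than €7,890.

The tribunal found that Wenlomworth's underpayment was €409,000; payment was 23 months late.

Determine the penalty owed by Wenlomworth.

€91,993

Accrued rate: 5% × 23 = 115%, capped at 20% → 20%
Failure-to-pay penalty: 20% of €409,000 = €81,800
Penalty before surcharge: €81,800 + €1,830 = €83,630
Administrative surcharge: 10% of €83,630 = €8,363
Total penalty: €83,630 + €8,363 = €91,993
Minimum €7,890: €91,993 meets the minimum, no increase.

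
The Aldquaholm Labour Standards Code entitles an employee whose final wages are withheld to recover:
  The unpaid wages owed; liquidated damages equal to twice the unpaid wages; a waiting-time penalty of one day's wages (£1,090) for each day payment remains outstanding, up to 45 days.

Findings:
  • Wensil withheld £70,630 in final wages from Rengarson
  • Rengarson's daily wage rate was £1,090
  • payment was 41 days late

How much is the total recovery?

Total award: £256,580

Doubled: 2 × £70,630 = £141,260
Penalty days: min(41, 45) = 41
Waiting-time penalty: 41 × £1,090 = £44,690
Total award: £70,630 + £141,260 + £44,690 = £256,580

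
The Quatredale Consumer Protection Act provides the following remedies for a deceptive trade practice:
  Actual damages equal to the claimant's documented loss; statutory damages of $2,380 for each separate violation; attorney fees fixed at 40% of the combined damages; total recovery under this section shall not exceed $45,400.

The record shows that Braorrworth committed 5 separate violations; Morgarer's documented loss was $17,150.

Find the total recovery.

Statutory damages: 5 × $2,380 = $11,900
Combined damages: $17,150 + $11,900 = $29,050
Attorney fees: 40% of $29,050 = $11,620
Total before cap: $29,050 + $11,620 = $40,670
Cap at $45,400: $40,670 is within the cap, no reduction.

$40,670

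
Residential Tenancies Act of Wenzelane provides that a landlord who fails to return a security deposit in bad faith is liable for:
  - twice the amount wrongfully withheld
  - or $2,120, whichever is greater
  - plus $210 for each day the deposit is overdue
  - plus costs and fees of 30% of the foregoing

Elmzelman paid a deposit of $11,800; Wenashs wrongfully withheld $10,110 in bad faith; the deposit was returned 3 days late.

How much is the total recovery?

$27,105

Doubled: 2 × $10,110 = $20,220
Minimum $2,120: $20,220 meets the minimum, no increase.
Late-return penalty: 3 × $210 = $630
Damages plus late penalty: $20,220 + $630 = $20,850
Costs and fees: 30% of $20,850 = $6,255
Total recovery: $20,850 + $6,255 = $27,105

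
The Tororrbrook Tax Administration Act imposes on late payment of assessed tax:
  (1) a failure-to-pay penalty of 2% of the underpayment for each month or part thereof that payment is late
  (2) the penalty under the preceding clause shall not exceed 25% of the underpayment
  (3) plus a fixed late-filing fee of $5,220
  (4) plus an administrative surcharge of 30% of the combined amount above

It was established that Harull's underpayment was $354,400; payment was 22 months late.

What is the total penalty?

Penalty: $121,966

Accrued rate: 2% × 22 = 44%, capped at 25% → 25%
Failure-to-pay penalty: 25% of $354,400 = $88,600
Penalty before surcharge: $88,600 + $5,220 = $93,820
Administrative surcharge: 30% of $93,820 = $28,146
Total penalty: $93,820 + $28,146 = $121,966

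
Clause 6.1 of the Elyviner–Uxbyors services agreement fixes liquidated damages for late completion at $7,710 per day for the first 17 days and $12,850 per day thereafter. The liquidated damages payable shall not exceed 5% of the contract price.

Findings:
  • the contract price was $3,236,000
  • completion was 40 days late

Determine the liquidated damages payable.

First 17 days: 17 × $7,710 = $131,070
Remaining days: (40 − 17) × $12,850 = $295,550
Accrued per-day damages: $131,070 + $295,550 = $426,620
Cap: 5% of $3,236,000 = $161,800
Cap at $161,800: $426,620 exceeds the cap → $161,800

$161,800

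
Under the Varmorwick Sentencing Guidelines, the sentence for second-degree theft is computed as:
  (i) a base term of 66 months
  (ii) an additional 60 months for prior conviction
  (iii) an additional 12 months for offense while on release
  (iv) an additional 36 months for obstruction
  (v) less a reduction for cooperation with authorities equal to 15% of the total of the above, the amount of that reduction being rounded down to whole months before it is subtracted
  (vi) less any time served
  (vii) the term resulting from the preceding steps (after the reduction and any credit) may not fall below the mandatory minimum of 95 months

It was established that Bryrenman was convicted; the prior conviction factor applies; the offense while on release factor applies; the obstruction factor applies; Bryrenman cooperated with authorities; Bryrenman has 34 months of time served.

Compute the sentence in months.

Prior conviction enhancement: +60 months
Offense while on release enhancement: +12 months
Obstruction enhancement: +36 months
Adjusted term: 66 months + 60 months + 12 months + 36 months = 174 months
Cooperation with authorities reduction: 15% of 174 months = 26 months (rounded down)
After reduction: 174 − 26 = 148 months
Less time served: 148 months − 34 months = 114 months
Minimum 95 months: 114 months meets the minimum, no increase.

114 months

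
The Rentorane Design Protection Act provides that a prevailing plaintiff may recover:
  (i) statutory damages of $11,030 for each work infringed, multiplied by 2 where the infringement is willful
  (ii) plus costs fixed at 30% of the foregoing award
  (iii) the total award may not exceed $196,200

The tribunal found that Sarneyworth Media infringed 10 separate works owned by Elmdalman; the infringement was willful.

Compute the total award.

$196,200

Statutory damages: 10 × $11,030 = $110,300
Doubled: 2 × $110,300 = $220,600
Costs: 30% of $220,600 = $66,180
Award plus costs: $220,600 + $66,180 = $286,780
Cap at $196,200: $286,780 exceeds the cap → $196,200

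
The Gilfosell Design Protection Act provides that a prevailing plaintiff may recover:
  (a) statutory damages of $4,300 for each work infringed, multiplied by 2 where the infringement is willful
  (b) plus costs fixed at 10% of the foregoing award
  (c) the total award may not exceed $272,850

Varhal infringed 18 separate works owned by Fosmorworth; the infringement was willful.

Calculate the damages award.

Statutory damages: 18 × $4,300 = $77,400
Doubled: 2 × $77,400 = $154,800
Costs: 10% of $154,800 = $15,480
Award plus costs: $154,800 + $15,480 = $170,280
Cap at $272,850: $170,280 is within the cap, no reduction.

$170,280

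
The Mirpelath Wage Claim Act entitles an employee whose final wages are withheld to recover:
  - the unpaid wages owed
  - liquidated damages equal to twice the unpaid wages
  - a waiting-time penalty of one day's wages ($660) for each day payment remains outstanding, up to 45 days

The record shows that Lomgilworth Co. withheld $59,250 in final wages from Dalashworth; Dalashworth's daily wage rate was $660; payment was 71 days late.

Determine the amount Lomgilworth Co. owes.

$207,450

Doubled: 2 × $59,250 = $118,500
Penalty days: min(71, 45) = 45
Waiting-time penalty: 45 × $660 = $29,700
Total award: $59,250 + $118,500 + $29,700 = $207,450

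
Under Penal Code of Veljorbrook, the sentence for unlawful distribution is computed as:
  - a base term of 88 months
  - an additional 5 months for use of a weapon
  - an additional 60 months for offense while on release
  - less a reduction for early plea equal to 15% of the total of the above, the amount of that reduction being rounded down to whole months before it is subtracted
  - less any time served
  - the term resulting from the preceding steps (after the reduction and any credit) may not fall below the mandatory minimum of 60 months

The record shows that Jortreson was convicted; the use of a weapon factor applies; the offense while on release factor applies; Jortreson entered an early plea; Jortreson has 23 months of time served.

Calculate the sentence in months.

Use of a weapon enhancement: +5 months
Offense while on release enhancement: +60 months
Adjusted term: 88 months + 5 months + 60 months = 153 months
Early plea reduction: 15% of 153 months = 22 months (rounded down)
After reduction: 153 − 22 = 131 months
Less time served: 131 months − 23 months = 108 months
Minimum 60 months: 108 months meets the minimum, no increase.

108 months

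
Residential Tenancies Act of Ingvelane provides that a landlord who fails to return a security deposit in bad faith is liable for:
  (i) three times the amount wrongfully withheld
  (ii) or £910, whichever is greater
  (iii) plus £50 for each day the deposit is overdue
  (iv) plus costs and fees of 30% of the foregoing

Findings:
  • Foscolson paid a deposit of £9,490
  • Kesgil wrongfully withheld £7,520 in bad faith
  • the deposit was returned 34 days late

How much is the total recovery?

Trebled: 3 × £7,520 = £22,560
Minimum £910: £22,560 meets the minimum, no increase.
Late-return penalty: 34 × £50 = £1,700
Damages plus late penalty: £22,560 + £1,700 = £24,260
Costs and fees: 30% of £24,260 = £7,278
Total recovery: £24,260 + £7,278 = £31,538

£31,538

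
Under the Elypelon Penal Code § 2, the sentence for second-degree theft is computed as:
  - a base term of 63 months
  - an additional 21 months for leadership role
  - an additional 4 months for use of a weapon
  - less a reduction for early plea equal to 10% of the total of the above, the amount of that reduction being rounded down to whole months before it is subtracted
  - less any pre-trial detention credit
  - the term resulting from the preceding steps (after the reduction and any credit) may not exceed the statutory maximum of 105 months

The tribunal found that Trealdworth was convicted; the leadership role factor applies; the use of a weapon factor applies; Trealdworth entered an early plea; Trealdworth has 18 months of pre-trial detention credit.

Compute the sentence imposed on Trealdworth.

62 months

Leadership role enhancement: +21 months
Use of a weapon enhancement: +4 months
Adjusted term: 63 months + 21 months + 4 months = 88 months
Early plea reduction: 10% of 88 months = 8 months (rounded down)
After reduction: 88 − 8 = 80 months
Less pre-trial detention credit: 80 months − 18 months = 62 months
Cap at 105 months: 62 months is within the cap, no reduction.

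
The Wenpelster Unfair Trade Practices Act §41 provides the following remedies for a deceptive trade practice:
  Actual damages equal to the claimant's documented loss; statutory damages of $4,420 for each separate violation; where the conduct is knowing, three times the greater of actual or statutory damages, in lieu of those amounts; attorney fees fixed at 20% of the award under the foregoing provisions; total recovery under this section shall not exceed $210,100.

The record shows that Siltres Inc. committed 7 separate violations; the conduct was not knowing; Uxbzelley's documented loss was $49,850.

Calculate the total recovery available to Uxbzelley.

Statutory damages: 7 × $4,420 = $30,940
Conduct not knowing: the in-lieu enhancement does not apply.
Actual plus statutory damages: $49,850 + $30,940 = $80,790
Attorney fees: 20% of $80,790 = $16,158
Total before cap: $80,790 + $16,158 = $96,948
Cap at $210,100: $96,948 is within the cap, no reduction.

Total recovery: $96,948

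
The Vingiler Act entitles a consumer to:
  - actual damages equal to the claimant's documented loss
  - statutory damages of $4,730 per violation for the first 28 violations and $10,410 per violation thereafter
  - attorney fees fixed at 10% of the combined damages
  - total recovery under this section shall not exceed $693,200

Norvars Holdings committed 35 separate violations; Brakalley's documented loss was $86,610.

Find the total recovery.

First 28 violations: 28 × $4,730 = $132,440
Remaining violations: (35 − 28) × $10,410 = $72,870
Statutory damages: $132,440 + $72,870 = $205,310
Combined damages: $86,610 + $205,310 = $291,920
Attorney fees: 10% of $291,920 = $29,192
Total before cap: $291,920 + $29,192 = $321,112
Cap at $693,200: $321,112 is within the cap, no reduction.

$321,112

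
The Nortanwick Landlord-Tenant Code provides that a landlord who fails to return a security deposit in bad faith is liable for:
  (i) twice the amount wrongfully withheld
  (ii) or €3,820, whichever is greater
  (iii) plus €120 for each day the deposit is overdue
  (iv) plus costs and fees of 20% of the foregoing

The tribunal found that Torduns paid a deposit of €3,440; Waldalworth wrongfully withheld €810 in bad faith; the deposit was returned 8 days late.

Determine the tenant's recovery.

Doubled: 2 × €810 = €1,620
Minimum €3,820: €1,620 is below the minimum → €3,820
Late-return penalty: 8 × €120 = €960
Damages plus late penalty: €3,820 + €960 = €4,780
Costs and fees: 20% of €4,780 = €956
Total recovery: €4,780 + €956 = €5,736

€5,736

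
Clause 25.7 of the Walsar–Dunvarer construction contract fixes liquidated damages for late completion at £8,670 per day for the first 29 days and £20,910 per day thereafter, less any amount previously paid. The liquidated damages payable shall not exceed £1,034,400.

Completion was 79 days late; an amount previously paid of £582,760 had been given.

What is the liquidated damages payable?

£714,170

First 29 days: 29 × £8,670 = £251,430
Remaining days: (79 − 29) × £20,910 = £1,045,500
Accrued per-day damages: £251,430 + £1,045,500 = £1,296,930
Less amount previously paid: £1,296,930 − £582,760 = £714,170
Cap at £1,034,400: £714,170 is within the cap, no reduction.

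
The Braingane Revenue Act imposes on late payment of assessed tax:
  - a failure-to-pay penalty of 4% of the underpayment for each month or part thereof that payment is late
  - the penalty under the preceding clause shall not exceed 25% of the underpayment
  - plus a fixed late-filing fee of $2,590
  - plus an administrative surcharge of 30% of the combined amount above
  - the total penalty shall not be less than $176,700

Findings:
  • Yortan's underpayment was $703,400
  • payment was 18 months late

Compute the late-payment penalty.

Penalty: $231,972

Accrued rate: 4% × 18 = 72%, capped at 25% → 25%
Failure-to-pay penalty: 25% of $703,400 = $175,850
Penalty before surcharge: $175,850 + $2,590 = $178,440
Administrative surcharge: 30% of $178,440 = $53,532
Total penalty: $178,440 + $53,532 = $231,972
Minimum $176,700: $231,972 meets the minimum, no increase.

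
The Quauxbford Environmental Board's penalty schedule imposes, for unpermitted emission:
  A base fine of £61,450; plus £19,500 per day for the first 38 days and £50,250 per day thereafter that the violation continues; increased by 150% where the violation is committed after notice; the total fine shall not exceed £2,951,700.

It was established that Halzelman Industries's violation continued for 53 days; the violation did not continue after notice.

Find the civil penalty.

£1,556,200

First 38 days: 38 × £19,500 = £741,000
Remaining days: (53 − 38) × £50,250 = £753,750
Per-day component: £741,000 + £753,750 = £1,494,750
Base plus per-day: £61,450 + £1,494,750 = £1,556,200
The violation did not continue after notice: no 150% increase.
Cap at £2,951,700: £1,556,200 is within the cap, no reduction.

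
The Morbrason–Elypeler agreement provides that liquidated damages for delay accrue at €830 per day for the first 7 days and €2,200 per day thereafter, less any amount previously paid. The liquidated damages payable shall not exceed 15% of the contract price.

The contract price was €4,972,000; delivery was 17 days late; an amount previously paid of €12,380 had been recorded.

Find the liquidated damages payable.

First 7 days: 7 × €830 = €5,810
Remaining days: (17 − 7) × €2,200 = €22,000
Accrued per-day damages: €5,810 + €22,000 = €27,810
Less amount previously paid: €27,810 − €12,380 = €15,430
Cap: 15% of €4,972,000 = €745,800
Cap at €745,800: €15,430 is within the cap, no reduction.

€15,430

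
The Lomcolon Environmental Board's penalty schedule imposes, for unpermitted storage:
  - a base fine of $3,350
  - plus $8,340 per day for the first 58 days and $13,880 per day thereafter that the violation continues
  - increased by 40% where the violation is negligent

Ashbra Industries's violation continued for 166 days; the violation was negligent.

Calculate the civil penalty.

$2,780,554

First 58 days: 58 × $8,340 = $483,720
Remaining days: (166 − 58) × $13,880 = $1,499,040
Per-day component: $483,720 + $1,499,040 = $1,982,760
Base plus per-day: $3,350 + $1,982,760 = $1,986,110
Enhancement: 40% of $1,986,110 = $794,444
Enhanced fine: $1,986,110 + $794,444 = $2,780,554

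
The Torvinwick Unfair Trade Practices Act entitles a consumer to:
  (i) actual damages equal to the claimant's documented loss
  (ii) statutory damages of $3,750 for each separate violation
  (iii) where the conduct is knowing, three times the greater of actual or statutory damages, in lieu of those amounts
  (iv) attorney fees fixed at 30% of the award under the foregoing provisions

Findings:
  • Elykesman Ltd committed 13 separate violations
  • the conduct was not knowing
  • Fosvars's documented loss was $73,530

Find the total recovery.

$158,964

Statutory damages: 13 × $3,750 = $48,750
Conduct not knowing: the in-lieu enhancement does not apply.
Actual plus statutory damages: $73,530 + $48,750 = $122,280
Attorney fees: 30% of $122,280 = $36,684
Total recovery: $122,280 + $36,684 = $158,964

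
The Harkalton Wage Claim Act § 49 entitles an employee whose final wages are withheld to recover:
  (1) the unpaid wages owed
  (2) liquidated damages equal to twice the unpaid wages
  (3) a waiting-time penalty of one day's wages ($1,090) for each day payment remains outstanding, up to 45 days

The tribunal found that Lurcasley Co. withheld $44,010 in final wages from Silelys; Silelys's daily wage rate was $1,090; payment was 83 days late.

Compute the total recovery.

$181,080

Doubled: 2 × $44,010 = $88,020
Penalty days: min(83, 45) = 45
Waiting-time penalty: 45 × $1,090 = $49,050
Total award: $44,010 + $88,020 + $49,050 = $181,080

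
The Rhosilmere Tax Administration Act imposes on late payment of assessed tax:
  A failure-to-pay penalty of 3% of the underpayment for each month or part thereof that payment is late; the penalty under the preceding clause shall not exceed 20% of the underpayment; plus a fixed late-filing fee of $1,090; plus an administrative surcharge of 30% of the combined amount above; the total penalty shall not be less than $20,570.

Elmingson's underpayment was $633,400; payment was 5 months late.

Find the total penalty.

$124,930

Accrued rate: 3% × 5 = 15%, capped at 20% → 15%
Failure-to-pay penalty: 15% of $633,400 = $95,010
Penalty before surcharge: $95,010 + $1,090 = $96,100
Administrative surcharge: 30% of $96,100 = $28,830
Total penalty: $96,100 + $28,830 = $124,930
Minimum $20,570: $124,930 meets the minimum, no increase.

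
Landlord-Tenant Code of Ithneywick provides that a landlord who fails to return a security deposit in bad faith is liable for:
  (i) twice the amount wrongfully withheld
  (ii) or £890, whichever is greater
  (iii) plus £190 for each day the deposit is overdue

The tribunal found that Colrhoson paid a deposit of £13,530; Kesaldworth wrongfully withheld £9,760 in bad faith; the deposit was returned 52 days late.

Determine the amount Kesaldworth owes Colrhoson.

£29,400

Doubled: 2 × £9,760 = £19,520
Minimum £890: £19,520 meets the minimum, no increase.
Late-return penalty: 52 × £190 = £9,880
Damages plus late penalty: £19,520 + £9,880 = £29,400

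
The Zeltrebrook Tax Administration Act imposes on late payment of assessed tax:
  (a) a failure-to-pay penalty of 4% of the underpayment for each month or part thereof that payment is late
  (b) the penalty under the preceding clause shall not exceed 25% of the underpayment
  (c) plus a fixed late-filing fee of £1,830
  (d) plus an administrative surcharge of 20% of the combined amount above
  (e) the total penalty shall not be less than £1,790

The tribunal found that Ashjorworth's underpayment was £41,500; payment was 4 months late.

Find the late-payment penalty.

Penalty: £10,164

Accrued rate: 4% × 4 = 16%, capped at 25% → 16%
Failure-to-pay penalty: 16% of £41,500 = £6,640
Penalty before surcharge: £6,640 + £1,830 = £8,470
Administrative surcharge: 20% of £8,470 = £1,694
Total penalty: £8,470 + £1,694 = £10,164
Minimum £1,790: £10,164 meets the minimum, no increase.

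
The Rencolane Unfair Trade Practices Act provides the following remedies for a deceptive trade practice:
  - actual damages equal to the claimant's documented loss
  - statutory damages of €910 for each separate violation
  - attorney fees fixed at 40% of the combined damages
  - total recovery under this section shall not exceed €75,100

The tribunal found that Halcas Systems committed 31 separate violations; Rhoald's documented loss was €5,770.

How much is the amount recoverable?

Total recovery: €47,572

Statutory damages: 31 × €910 = €28,210
Combined damages: €5,770 + €28,210 = €33,980
Attorney fees: 40% of €33,980 = €13,592
Total before cap: €33,980 + €13,592 = €47,572
Cap at €75,100: €47,572 is within the cap, no reduction.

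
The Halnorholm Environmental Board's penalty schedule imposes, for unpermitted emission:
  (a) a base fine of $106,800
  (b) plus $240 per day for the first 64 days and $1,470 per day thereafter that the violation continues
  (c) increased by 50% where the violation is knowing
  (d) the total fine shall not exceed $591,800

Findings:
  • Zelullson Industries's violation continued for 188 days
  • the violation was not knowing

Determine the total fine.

First 64 days: 64 × $240 = $15,360
Remaining days: (188 − 64) × $1,470 = $182,280
Per-day component: $15,360 + $182,280 = $197,640
Base plus per-day: $106,800 + $197,640 = $304,440
The violation was not knowing: no 50% increase.
Cap at $591,800: $304,440 is within the cap, no reduction.

$304,440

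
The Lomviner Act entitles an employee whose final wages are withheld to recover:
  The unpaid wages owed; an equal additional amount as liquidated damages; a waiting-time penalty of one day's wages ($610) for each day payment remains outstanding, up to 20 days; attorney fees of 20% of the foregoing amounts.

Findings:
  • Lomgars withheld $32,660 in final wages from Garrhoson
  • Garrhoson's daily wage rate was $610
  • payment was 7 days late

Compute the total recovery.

$83,508

Liquidated damages (equal amount): $32,660
Penalty days: min(7, 20) = 7
Waiting-time penalty: 7 × $610 = $4,270
Subtotal: $32,660 + $32,660 + $4,270 = $69,590
Attorney fees: 20% of $69,590 = $13,918
Total award: $69,590 + $13,918 = $83,508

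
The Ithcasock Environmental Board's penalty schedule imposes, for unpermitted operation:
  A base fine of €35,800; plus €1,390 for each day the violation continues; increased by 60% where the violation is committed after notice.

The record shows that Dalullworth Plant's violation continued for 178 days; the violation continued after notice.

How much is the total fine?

€453,152

Per-day component: 178 × €1,390 = €247,420
Base plus per-day: €35,800 + €247,420 = €283,220
Enhancement: 60% of €283,220 = €169,932
Enhanced fine: €283,220 + €169,932 = €453,152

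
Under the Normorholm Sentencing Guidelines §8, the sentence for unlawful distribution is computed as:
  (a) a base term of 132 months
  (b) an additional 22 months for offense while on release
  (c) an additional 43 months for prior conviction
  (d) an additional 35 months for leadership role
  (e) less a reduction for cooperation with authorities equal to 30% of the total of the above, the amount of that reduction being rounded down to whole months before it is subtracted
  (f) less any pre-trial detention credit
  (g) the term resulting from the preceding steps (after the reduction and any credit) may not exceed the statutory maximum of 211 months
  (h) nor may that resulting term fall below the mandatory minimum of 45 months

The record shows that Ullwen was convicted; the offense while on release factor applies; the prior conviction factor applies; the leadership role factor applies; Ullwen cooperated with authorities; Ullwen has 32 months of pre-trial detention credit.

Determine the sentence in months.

131 months

Offense while on release enhancement: +22 months
Prior conviction enhancement: +43 months
Leadership role enhancement: +35 months
Adjusted term: 132 months + 22 months + 43 months + 35 months = 232 months
Cooperation with authorities reduction: 30% of 232 months = 69 months (rounded down)
After reduction: 232 − 69 = 163 months
Less pre-trial detention credit: 163 months − 32 months = 131 months
Cap at 211 months: 131 months is within the cap, no reduction.
Minimum 45 months: 131 months meets the minimum, no increase.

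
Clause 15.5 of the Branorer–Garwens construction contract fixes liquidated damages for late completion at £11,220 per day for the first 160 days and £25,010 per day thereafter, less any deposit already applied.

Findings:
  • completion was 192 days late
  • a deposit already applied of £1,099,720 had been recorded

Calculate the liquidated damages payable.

First 160 days: 160 × £11,220 = £1,795,200
Remaining days: (192 − 160) × £25,010 = £800,320
Accrued per-day damages: £1,795,200 + £800,320 = £2,595,520
Less deposit already applied: £2,595,520 − £1,099,720 = £1,495,800

Liquidated damages: £1,495,800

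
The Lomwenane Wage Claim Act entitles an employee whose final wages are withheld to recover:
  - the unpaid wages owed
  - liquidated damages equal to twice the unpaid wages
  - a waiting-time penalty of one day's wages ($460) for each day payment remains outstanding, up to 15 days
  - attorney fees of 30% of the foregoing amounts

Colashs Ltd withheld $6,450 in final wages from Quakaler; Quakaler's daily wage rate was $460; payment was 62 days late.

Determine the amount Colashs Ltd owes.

$34,125

Doubled: 2 × $6,450 = $12,900
Penalty days: min(62, 15) = 15
Waiting-time penalty: 15 × $460 = $6,900
Subtotal: $6,450 + $12,900 + $6,900 = $26,250
Attorney fees: 30% of $26,250 = $7,875
Total award: $26,250 + $7,875 = $34,125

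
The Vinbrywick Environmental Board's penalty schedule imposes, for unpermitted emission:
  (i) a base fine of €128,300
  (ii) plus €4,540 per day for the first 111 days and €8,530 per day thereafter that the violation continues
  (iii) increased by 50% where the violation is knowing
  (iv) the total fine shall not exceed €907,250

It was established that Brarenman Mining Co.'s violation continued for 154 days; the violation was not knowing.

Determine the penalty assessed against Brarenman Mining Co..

First 111 days: 111 × €4,540 = €503,940
Remaining days: (154 − 111) × €8,530 = €366,790
Per-day component: €503,940 + €366,790 = €870,730
Base plus per-day: €128,300 + €870,730 = €999,030
The violation was not knowing: no 50% increase.
Cap at €907,250: €999,030 exceeds the cap → €907,250

€907,250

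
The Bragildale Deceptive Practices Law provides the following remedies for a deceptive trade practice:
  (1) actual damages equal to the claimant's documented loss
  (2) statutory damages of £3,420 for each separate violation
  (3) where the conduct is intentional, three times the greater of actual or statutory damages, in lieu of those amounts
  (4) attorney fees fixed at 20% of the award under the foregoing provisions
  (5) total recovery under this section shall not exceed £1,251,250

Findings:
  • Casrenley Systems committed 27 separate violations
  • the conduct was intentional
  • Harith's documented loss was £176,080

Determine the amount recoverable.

£633,888

Statutory damages: 27 × £3,420 = £92,340
Greater of actual damages (£176,080) or statutory damages (£92,340): £176,080
Trebled: 3 × £176,080 = £528,240
Attorney fees: 20% of £528,240 = £105,648
Total before cap: £528,240 + £105,648 = £633,888
Cap at £1,251,250: £633,888 is within the cap, no reduction.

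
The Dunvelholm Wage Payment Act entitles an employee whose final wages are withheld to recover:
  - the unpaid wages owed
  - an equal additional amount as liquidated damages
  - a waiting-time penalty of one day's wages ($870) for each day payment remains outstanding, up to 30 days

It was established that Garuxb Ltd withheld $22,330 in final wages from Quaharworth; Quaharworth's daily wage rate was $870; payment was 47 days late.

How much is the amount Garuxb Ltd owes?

Liquidated damages (equal amount): $22,330
Penalty days: min(47, 30) = 30
Waiting-time penalty: 30 × $870 = $26,100
Total award: $22,330 + $22,330 + $26,100 = $70,760

$70,760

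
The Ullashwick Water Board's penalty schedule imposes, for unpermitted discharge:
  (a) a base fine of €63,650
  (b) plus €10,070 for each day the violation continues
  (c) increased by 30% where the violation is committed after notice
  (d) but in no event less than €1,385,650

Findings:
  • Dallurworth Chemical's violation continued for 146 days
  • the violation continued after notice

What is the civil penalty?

€1,994,031

Per-day component: 146 × €10,070 = €1,470,220
Base plus per-day: €63,650 + €1,470,220 = €1,533,870
Enhancement: 30% of €1,533,870 = €460,161
Enhanced fine: €1,533,870 + €460,161 = €1,994,031
Minimum €1,385,650: €1,994,031 meets the minimum, no increase.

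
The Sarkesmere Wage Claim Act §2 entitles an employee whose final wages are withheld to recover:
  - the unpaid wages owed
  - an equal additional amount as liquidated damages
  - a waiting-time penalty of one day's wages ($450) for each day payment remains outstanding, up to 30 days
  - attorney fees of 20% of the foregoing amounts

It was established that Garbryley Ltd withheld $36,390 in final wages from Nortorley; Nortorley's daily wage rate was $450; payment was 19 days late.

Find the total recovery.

$97,596

Liquidated damages (equal amount): $36,390
Penalty days: min(19, 30) = 19
Waiting-time penalty: 19 × $450 = $8,550
Subtotal: $36,390 + $36,390 + $8,550 = $81,330
Attorney fees: 20% of $81,330 = $16,266
Total award: $81,330 + $16,266 = $97,596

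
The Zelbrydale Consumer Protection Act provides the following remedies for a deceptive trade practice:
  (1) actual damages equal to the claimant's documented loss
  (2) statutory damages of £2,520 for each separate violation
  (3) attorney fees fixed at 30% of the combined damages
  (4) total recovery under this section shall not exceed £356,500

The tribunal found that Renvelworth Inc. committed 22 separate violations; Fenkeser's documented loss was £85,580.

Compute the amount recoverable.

Total recovery: £183,326

Statutory damages: 22 × £2,520 = £55,440
Combined damages: £85,580 + £55,440 = £141,020
Attorney fees: 30% of £141,020 = £42,306
Total before cap: £141,020 + £42,306 = £183,326
Cap at £356,500: £183,326 is within the cap, no reduction.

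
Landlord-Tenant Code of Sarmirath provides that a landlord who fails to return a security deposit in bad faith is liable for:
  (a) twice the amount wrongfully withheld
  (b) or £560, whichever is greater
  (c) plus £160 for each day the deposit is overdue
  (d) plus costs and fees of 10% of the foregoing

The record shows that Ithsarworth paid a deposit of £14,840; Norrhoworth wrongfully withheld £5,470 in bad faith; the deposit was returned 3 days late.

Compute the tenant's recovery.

Doubled: 2 × £5,470 = £10,940
Minimum £560: £10,940 meets the minimum, no increase.
Late-return penalty: 3 × £160 = £480
Damages plus late penalty: £10,940 + £480 = £11,420
Costs and fees: 10% of £11,420 = £1,142
Total recovery: £11,420 + £1,142 = £12,562

£12,562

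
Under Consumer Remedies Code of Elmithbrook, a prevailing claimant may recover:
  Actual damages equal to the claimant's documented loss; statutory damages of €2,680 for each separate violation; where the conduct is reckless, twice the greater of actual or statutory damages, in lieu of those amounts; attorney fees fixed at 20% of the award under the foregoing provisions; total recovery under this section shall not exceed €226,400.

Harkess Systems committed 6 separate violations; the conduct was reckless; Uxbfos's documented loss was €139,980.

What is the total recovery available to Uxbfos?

Statutory damages: 6 × €2,680 = €16,080
Greater of actual damages (€139,980) or statutory damages (€16,080): €139,980
Doubled: 2 × €139,980 = €279,960
Attorney fees: 20% of €279,960 = €55,992
Total before cap: €279,960 + €55,992 = €335,952
Cap at €226,400: €335,952 exceeds the cap → €226,400

€226,400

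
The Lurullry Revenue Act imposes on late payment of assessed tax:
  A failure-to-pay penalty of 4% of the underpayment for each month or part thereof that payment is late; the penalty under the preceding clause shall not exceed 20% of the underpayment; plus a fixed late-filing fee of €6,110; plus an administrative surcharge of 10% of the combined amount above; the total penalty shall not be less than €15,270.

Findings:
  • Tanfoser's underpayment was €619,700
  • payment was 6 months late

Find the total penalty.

Penalty: €143,055

Accrued rate: 4% × 6 = 24%, capped at 20% → 20%
Failure-to-pay penalty: 20% of €619,700 = €123,940
Penalty before surcharge: €123,940 + €6,110 = €130,050
Administrative surcharge: 10% of €130,050 = €13,005
Total penalty: €130,050 + €13,005 = €143,055
Minimum €15,270: €143,055 meets the minimum, no increase.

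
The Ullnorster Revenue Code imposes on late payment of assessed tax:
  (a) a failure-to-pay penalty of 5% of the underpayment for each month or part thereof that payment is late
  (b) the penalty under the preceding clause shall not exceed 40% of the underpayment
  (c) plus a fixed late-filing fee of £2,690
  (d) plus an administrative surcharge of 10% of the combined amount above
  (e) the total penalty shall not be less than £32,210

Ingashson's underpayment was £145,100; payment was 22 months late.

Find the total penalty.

Accrued rate: 5% × 22 = 110%, capped at 40% → 40%
Failure-to-pay penalty: 40% of £145,100 = £58,040
Penalty before surcharge: £58,040 + £2,690 = £60,730
Administrative surcharge: 10% of £60,730 = £6,073
Total penalty: £60,730 + £6,073 = £66,803
Minimum £32,210: £66,803 meets the minimum, no increase.

£66,803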